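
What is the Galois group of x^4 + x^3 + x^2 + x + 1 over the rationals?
C_4 (order 4)

The polynomial is an irreducible quartic over Q and its discriminant is 125, which is not a perfect square, so the Galois group is not contained in A_4. The resolvent cubic y^3 - y^2 - 3*y + 2 has exactly one rational root, so the Galois group is C_4 or D_4. The quartic becomes reducible over Q(sqrt(disc)), so the group is C_4.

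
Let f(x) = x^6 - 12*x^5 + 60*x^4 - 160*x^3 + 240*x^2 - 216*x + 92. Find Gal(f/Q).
A_6 (also written A6)

The polynomial f is an irreducible sextic over Q, so G = Gal(f/Q) is one of the 16 transitive subgroups 6T1, ..., 6T16 of S_6. The discriminant of f is 746496000000 = 864000^2, a perfect square, so G is contained in A_6. The transitive groups of degree 6 contained in A_6 are: A_4 (6T4, order 12), S_4 (6T7, order 24), (C_3 x C_3) : C_4 (6T10, order 36), PSL(2,5) (6T12, order 60), A_6 (6T15, order 360). By Dedekind's theorem, for a prime p not dividing disc(f) the degrees of the irreducible factors of f mod p form the cycle type of an element of G. Factoring f modulo the 6 such primes p <= 23 (skipping 2, 3, 5, which divide the discriminant), each new pattern first appears at: mod 7: f = (x + 2)(x^5 + 4x^3 + 2x + 4), pattern 5+1; mod 23: f = (x)(x + 9)(x + 14)(x^3 + 11x^2 + 3x + 18), pattern 3+1+1+1. No other pattern occurs in this range, so the set of observed cycle types is {5+1, 3+1+1+1}. Among the candidates above, the only group containing elements of all these cycle types is A_6 (6T15) — each of A_4 (6T4), S_4 (6T7), (C_3 x C_3) : C_4 (6T10), PSL(2,5) (6T12) lacks at least one of them. Hence G = A_6 (6T15), of order 360.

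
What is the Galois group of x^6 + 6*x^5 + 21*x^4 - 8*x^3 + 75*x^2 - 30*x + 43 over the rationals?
The polynomial f is an irreducible sextic over Q, so G = Gal(f/Q) is one of the 16 transitive subgroups 6T1, ..., 6T16 of S_6. The discriminant of f is -1896412771123200, which is not a perfect square, so G is not contained in A_6. The transitive groups of degree 6 not contained in A_6 are: C_6 (6T1, order 6), S_3 (6T2, order 6), D_6 (6T3, order 12), C_3 x S_3 (6T5, order 18), A_4 x C_2 (6T6, order 24), S_4 (6T8, order 24), S_3 x S_3 (6T9, order 36), S_4 x C_2 (6T11, order 48), (S_3 x S_3) : C_2 (6T13, order 72), PGL(2,5) (6T14, order 120), S_6 (6T16, order 720). By Dedekind's theorem, for a prime p not dividing disc(f) the degrees of the irreducible factors of f mod p form the cycle type of an element of G. Factoring f modulo the 79 such primes p <= 431 (skipping 2, 3, 5, 11, which divide the discriminant), each new pattern first appears at: mod 7: f = (x^6 + 6x^5 + 6x^3 + 5x^2 + 5x + 1), pattern 6; mod 17: f = (x + 9)(x + 11)(x^2 + 7x + 2)(x^2 + 13x + 7), pattern 2+2+1+1; mod 19: f = (x^3 + 2x^2 + 16x + 4)(x^3 + 4x^2 + 16x + 6), pattern 3+3; mod 23: f = (x^2 + 5x + 1)(x^2 + 8x + 22)(x^2 + 16x + 3), pattern 2+2+2; mod 43: f = (x)(x + 1)(x + 4)(x + 20)(x + 27)(x + 40), pattern 1+1+1+1+1+1. No other pattern occurs in this range, so the set of observed cycle types is {6, 2+2+1+1, 3+3, 2+2+2, 1+1+1+1+1+1}. The candidates containing elements of all these cycle types are D_6 (6T3) of order 12, A_4 x C_2 (6T6) of order 24, S_3 x S_3 (6T9) of order 36, S_4 x C_2 (6T11) of order 48, (S_3 x S_3) : C_2 (6T13) of order 72, PGL(2,5) (6T14) of order 120, S_6 (6T16) of order 720; the others are excluded. The observed types are precisely the cycle types that occur in D_6 (6T3). Each of the other remaining candidates has further cycle types, and by the Chebotarev density theorem the matching factorization patterns would occur for a proportion of primes equal to their share of the group: A_4 x C_2 (6T6) additionally contains elements of type 2+1+1+1+1 (3 of its 24 elements, about 12% of primes); S_3 x S_3 (6T9) additionally contains elements of type 3+1+1+1 (4 of its 36 elements, about 11% of primes); S_4 x C_2 (6T11) additionally contains elements of type 4+2, 4+1+1, 2+1+1+1+1 (15 of its 48 elements, about 31% of primes); (S_3 x S_3) : C_2 (6T13) additionally contains elements of type 4+2, 3+2+1, 3+1+1+1, 2+1+1+1+1 (40 of its 72 elements, about 56% of primes); PGL(2,5) (6T14) additionally contains elements of type 5+1, 4+1+1 (54 of its 120 elements, about 45% of primes); S_6 (6T16) additionally contains elements of type 5+1, 4+2, 4+1+1, 3+2+1, 3+1+1+1, 2+1+1+1+1 (499 of its 720 elements, about 69% of primes). None of the 79 primes tested shows any such pattern (for each of these groups the chance of that is below 10^-4), which rules them out. Hence G = D_6 (6T3), of order 12.

D_6, the dihedral group of order 12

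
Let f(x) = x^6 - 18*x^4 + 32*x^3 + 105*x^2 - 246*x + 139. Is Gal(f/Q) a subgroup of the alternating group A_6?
No

The polynomial is irreducible of degree 6 over Q. Its discriminant is -391955289743808, which is not a perfect square. A Galois group lies in the alternating group exactly when the discriminant is a square in Q, so the Galois group (PGL(2,5)) is not contained in A_6.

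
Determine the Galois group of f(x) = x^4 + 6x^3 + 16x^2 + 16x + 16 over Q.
The polynomial is an irreducible quartic over Q and its discriminant is 512000, which is not a perfect square, so the Galois group is not contained in A_4. The resolvent cubic y^3 - 16*y^2 + 32*y + 192 has exactly one rational root, so the Galois group is C_4 or D_4. The quartic becomes reducible over Q(sqrt(disc)), so the group is C_4.

4T1: C_4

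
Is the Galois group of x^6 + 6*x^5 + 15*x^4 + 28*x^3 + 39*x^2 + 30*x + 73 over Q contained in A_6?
The polynomial is irreducible of degree 6 over Q. Its discriminant is -21134460321792, which is not a perfect square. A Galois group lies in the alternating group exactly when the discriminant is a square in Q, so the Galois group (C_6) is not contained in A_6.

No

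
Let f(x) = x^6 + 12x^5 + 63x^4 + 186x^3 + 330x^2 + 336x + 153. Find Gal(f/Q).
The polynomial f is an irreducible sextic over Q, so G = Gal(f/Q) is one of the 16 transitive subgroups 6T1, ..., 6T16 of S_6. The discriminant of f is -16003008, which is not a perfect square, so G is not contained in A_6. The transitive groups of degree 6 not contained in A_6 are: C_6 (6T1, order 6), S_3 (6T2, order 6), D_6 (6T3, order 12), C_3 x S_3 (6T5, order 18), A_4 x C_2 (6T6, order 24), S_4 (6T8, order 24), S_3 x S_3 (6T9, order 36), S_4 x C_2 (6T11, order 48), (S_3 x S_3) : C_2 (6T13, order 72), PGL(2,5) (6T14, order 120), S_6 (6T16, order 720). By Dedekind's theorem, for a prime p not dividing disc(f) the degrees of the irreducible factors of f mod p form the cycle type of an element of G. Factoring f modulo the 21 such primes p <= 89 (skipping 2, 3, 7, which divide the discriminant), each new pattern first appears at: mod 5: f = (x^6 + 2x^5 + 3x^4 + x^3 + x + 3), pattern 6; mod 11: f = (x + 4)(x^5 + 8x^4 + 9x^3 + 7x^2 + 5x + 8), pattern 5+1; mod 13: f = (x + 1)(x + 10)(x^4 + x^3 + 3x^2 + 1), pattern 4+1+1; mod 23: f = (x + 18)(x + 22)(x^2 + 19x + 5)(x^2 + 22x + 19), pattern 2+2+1+1; mod 43: f = (x^3 + 25x^2 + 35)(x^3 + 30x^2 + x + 40), pattern 3+3; mod 61: f = (x^2 + 18x + 30)(x^2 + 22x + 52)(x^2 + 33x + 34), pattern 2+2+2. No other pattern occurs in this range, so the set of observed cycle types is {6, 5+1, 4+1+1, 2+2+1+1, 3+3, 2+2+2}. The candidates containing elements of all these cycle types are PGL(2,5) (6T14) of order 120, S_6 (6T16) of order 720; the others are excluded. The observed types are precisely the cycle types that occur in PGL(2,5) (6T14) (apart from the identity). Each of the other remaining candidates has further cycle types, and by the Chebotarev density theorem the matching factorization patterns would occur for a proportion of primes equal to their share of the group: S_6 (6T16) additionally contains elements of type 4+2, 3+2+1, 3+1+1+1, 2+1+1+1+1 (265 of its 720 elements, about 37% of primes). None of the 21 primes tested shows any such pattern (for each of these groups the chance of that is below 10^-4), which rules them out. Hence G = PGL(2,5) (6T14), of order 120.

6T14: PGL(2,5)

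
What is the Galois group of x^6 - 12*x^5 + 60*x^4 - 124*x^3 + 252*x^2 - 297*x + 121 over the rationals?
The polynomial f is an irreducible sextic over Q, so G = Gal(f/Q) is one of the 16 transitive subgroups 6T1, ..., 6T16 of S_6. The discriminant of f is -2200994196714027, which is not a perfect square, so G is not contained in A_6. The transitive groups of degree 6 not contained in A_6 are: C_6 (6T1, order 6), S_3 (6T2, order 6), D_6 (6T3, order 12), C_3 x S_3 (6T5, order 18), A_4 x C_2 (6T6, order 24), S_4 (6T8, order 24), S_3 x S_3 (6T9, order 36), S_4 x C_2 (6T11, order 48), (S_3 x S_3) : C_2 (6T13, order 72), PGL(2,5) (6T14, order 120), S_6 (6T16, order 720). By Dedekind's theorem, for a prime p not dividing disc(f) the degrees of the irreducible factors of f mod p form the cycle type of an element of G. Factoring f modulo the 25 such primes p <= 127 (skipping 3, 11, 13, 17, 43, 109, which divide the discriminant), each new pattern first appears at: mod 2: f = (x^6 + x + 1), pattern 6; mod 7: f = (x + 2)(x^2 + 5x + 3)(x^3 + 2x^2 + 5x + 5), pattern 3+2+1; mod 23: f = (x^2 + 21x + 17)(x^4 + 13x^3 + 22), pattern 4+2; mod 31: f = (x + 2)(x + 16)(x^2 + 11x + 8)(x^2 + 21x + 19), pattern 2+2+1+1; mod 61: f = (x + 26)(x + 40)(x + 51)(x + 59)(x^2 + 56x + 1), pattern 2+1+1+1+1; mod 97: f = (x + 15)(x + 23)(x + 72)(x^3 + 72x^2 + 20x + 3), pattern 3+1+1+1; mod 113: f = (x^2 + 8x + 40)(x^2 + 14x + 66)(x^2 + 79x + 25), pattern 2+2+2; mod 127: f = (x^3 + 4x^2 + 76x + 45)(x^3 + 111x^2 + 48x + 93), pattern 3+3. No other pattern occurs in this range, so the set of observed cycle types is {6, 3+2+1, 4+2, 2+2+1+1, 2+1+1+1+1, 3+1+1+1, 2+2+2, 3+3}. The candidates containing elements of all these cycle types are (S_3 x S_3) : C_2 (6T13) of order 72, S_6 (6T16) of order 720; the others are excluded. The observed types are precisely the cycle types that occur in (S_3 x S_3) : C_2 (6T13) (apart from the identity). Each of the other remaining candidates has further cycle types, and by the Chebotarev density theorem the matching factorization patterns would occur for a proportion of primes equal to their share of the group: S_6 (6T16) additionally contains elements of type 5+1, 4+1+1 (234 of its 720 elements, about 32% of primes). None of the 25 primes tested shows any such pattern (for each of these groups the chance of that is below 10^-4), which rules them out. Hence G = (S_3 x S_3) : C_2 (6T13), of order 72.

6T13: (S_3 x S_3) : C_2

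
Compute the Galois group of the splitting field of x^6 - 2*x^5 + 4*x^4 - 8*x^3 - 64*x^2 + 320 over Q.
(C_3 x C_3) : C_4 (also written G36+)

The polynomial f is an irreducible sextic over Q, so G = Gal(f/Q) is one of the 16 transitive subgroups 6T1, ..., 6T16 of S_6. The discriminant of f is 564385546240000 = 23756800^2, a perfect square, so G is contained in A_6. The transitive groups of degree 6 contained in A_6 are: A_4 (6T4, order 12), S_4 (6T7, order 24), (C_3 x C_3) : C_4 (6T10, order 36), PSL(2,5) (6T12, order 60), A_6 (6T15, order 360). By Dedekind's theorem, for a prime p not dividing disc(f) the degrees of the irreducible factors of f mod p form the cycle type of an element of G. Factoring f modulo the 19 such primes p <= 79 (skipping 2, 5, 29, which divide the discriminant), each new pattern first appears at: mod 3: f = (x^2 + 1)(x^4 + x^3 + 2), pattern 4+2; mod 11: f = (x^3 + 3x^2 + 10x + 7)(x^3 + 6x^2 + 9x + 8), pattern 3+3; mod 19: f = (x + 14)(x + 16)(x^2 + 11x + 1)(x^2 + 14x + 15), pattern 2+2+1+1; mod 61: f = (x + 5)(x + 38)(x + 52)(x^3 + 25x^2 + 22x + 23), pattern 3+1+1+1. No other pattern occurs in this range, so the set of observed cycle types is {4+2, 3+3, 2+2+1+1, 3+1+1+1}. The candidates containing elements of all these cycle types are (C_3 x C_3) : C_4 (6T10) of order 36, A_6 (6T15) of order 360; the others are excluded. The observed types are precisely the cycle types that occur in (C_3 x C_3) : C_4 (6T10) (apart from the identity). Each of the other remaining candidates has further cycle types, and by the Chebotarev density theorem the matching factorization patterns would occur for a proportion of primes equal to their share of the group: A_6 (6T15) additionally contains elements of type 5+1 (144 of its 360 elements, about 40% of primes). None of the 19 primes tested shows any such pattern (for each of these groups the chance of that is below 10^-4), which rules them out. Hence G = (C_3 x C_3) : C_4 (6T10), of order 36.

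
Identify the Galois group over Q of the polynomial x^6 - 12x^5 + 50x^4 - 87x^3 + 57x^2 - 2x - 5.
PSL(2,5) (order 60)

The polynomial f is an irreducible sextic over Q, so G = Gal(f/Q) is one of the 16 transitive subgroups 6T1, ..., 6T16 of S_6. The discriminant of f is 30991489 = 5567^2, a perfect square, so G is contained in A_6. The transitive groups of degree 6 contained in A_6 are: A_4 (6T4, order 12), S_4 (6T7, order 24), (C_3 x C_3) : C_4 (6T10, order 36), PSL(2,5) (6T12, order 60), A_6 (6T15, order 360). By Dedekind's theorem, for a prime p not dividing disc(f) the degrees of the irreducible factors of f mod p form the cycle type of an element of G. Factoring f modulo the 21 such primes p <= 79 (skipping 19, which divides the discriminant), each new pattern first appears at: mod 2: f = (x + 1)(x^5 + x^4 + x^3 + x + 1), pattern 5+1; mod 7: f = (x^3 + 3x^2 + x + 1)(x^3 + 6x^2 + 3x + 2), pattern 3+3; mod 61: f = (x + 35)(x + 57)(x^2 + 7x + 30)(x^2 + 11x + 13), pattern 2+2+1+1. No other pattern occurs in this range, so the set of observed cycle types is {5+1, 3+3, 2+2+1+1}. The candidates containing elements of all these cycle types are PSL(2,5) (6T12) of order 60, A_6 (6T15) of order 360; the others are excluded. The observed types are precisely the cycle types that occur in PSL(2,5) (6T12) (apart from the identity). Each of the other remaining candidates has further cycle types, and by the Chebotarev density theorem the matching factorization patterns would occur for a proportion of primes equal to their share of the group: A_6 (6T15) additionally contains elements of type 4+2, 3+1+1+1 (130 of its 360 elements, about 36% of primes). None of the 21 primes tested shows any such pattern (for each of these groups the chance of that is below 10^-4), which rules them out. Hence G = PSL(2,5) (6T12), of order 60.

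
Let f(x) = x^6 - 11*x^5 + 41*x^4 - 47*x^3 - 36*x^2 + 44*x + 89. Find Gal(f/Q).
The polynomial f is an irreducible sextic over Q, so G = Gal(f/Q) is one of the 16 transitive subgroups 6T1, ..., 6T16 of S_6. The discriminant of f is 1064390625 = 32625^2, a perfect square, so G is contained in A_6. The transitive groups of degree 6 contained in A_6 are: A_4 (6T4, order 12), S_4 (6T7, order 24), (C_3 x C_3) : C_4 (6T10, order 36), PSL(2,5) (6T12, order 60), A_6 (6T15, order 360). By Dedekind's theorem, for a prime p not dividing disc(f) the degrees of the irreducible factors of f mod p form the cycle type of an element of G. Factoring f modulo the 19 such primes p <= 79 (skipping 3, 5, 29, which divide the discriminant), each new pattern first appears at: mod 2: f = (x^2 + x + 1)(x^4 + x + 1), pattern 4+2; mod 11: f = (x^3 + 5x^2 + 6x + 1)(x^3 + 6x^2 + 5x + 1), pattern 3+3; mod 19: f = (x + 6)(x + 10)(x^2 + 2x + 12)(x^2 + 9x + 3), pattern 2+2+1+1; mod 61: f = (x + 3)(x + 7)(x + 54)(x^3 + 47x^2 + 10x + 55), pattern 3+1+1+1. No other pattern occurs in this range, so the set of observed cycle types is {4+2, 3+3, 2+2+1+1, 3+1+1+1}. The candidates containing elements of all these cycle types are (C_3 x C_3) : C_4 (6T10) of order 36, A_6 (6T15) of order 360; the others are excluded. The observed types are precisely the cycle types that occur in (C_3 x C_3) : C_4 (6T10) (apart from the identity). Each of the other remaining candidates has further cycle types, and by the Chebotarev density theorem the matching factorization patterns would occur for a proportion of primes equal to their share of the group: A_6 (6T15) additionally contains elements of type 5+1 (144 of its 360 elements, about 40% of primes). None of the 19 primes tested shows any such pattern (for each of these groups the chance of that is below 10^-4), which rules them out. Hence G = (C_3 x C_3) : C_4 (6T10), of order 36.

(C_3 x C_3) : C_4 (also written G36+)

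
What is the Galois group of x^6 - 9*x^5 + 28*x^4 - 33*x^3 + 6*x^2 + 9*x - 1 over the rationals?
6T2: S_3

The polynomial f is an irreducible sextic over Q, so G = Gal(f/Q) is one of the 16 transitive subgroups 6T1, ..., 6T16 of S_6. The discriminant of f is 810448, which is not a perfect square, so G is not contained in A_6. The transitive groups of degree 6 not contained in A_6 are: C_6 (6T1, order 6), S_3 (6T2, order 6), D_6 (6T3, order 12), C_3 x S_3 (6T5, order 18), A_4 x C_2 (6T6, order 24), S_4 (6T8, order 24), S_3 x S_3 (6T9, order 36), S_4 x C_2 (6T11, order 48), (S_3 x S_3) : C_2 (6T13, order 72), PGL(2,5) (6T14, order 120), S_6 (6T16, order 720). By Dedekind's theorem, for a prime p not dividing disc(f) the degrees of the irreducible factors of f mod p form the cycle type of an element of G. Factoring f modulo the 23 such primes p <= 97 (skipping 2, 37, which divide the discriminant), each new pattern first appears at: mod 3: f = (x^3 + x^2 + x + 2)(x^3 + 2x^2 + x + 1), pattern 3+3; mod 5: f = (x^2 + x + 1)(x^2 + 2x + 3)(x^2 + 3x + 3), pattern 2+2+2; mod 67: f = (x + 1)(x + 17)(x + 29)(x + 35)(x + 47)(x + 63), pattern 1+1+1+1+1+1. No other pattern occurs in this range, so the set of observed cycle types is {3+3, 2+2+2, 1+1+1+1+1+1}. The candidates containing elements of all these cycle types are C_6 (6T1) of order 6, S_3 (6T2) of order 6, D_6 (6T3) of order 12, C_3 x S_3 (6T5) of order 18, A_4 x C_2 (6T6) of order 24, S_4 (6T8) of order 24, S_3 x S_3 (6T9) of order 36, S_4 x C_2 (6T11) of order 48, (S_3 x S_3) : C_2 (6T13) of order 72, PGL(2,5) (6T14) of order 120, S_6 (6T16) of order 720; the others are excluded. The observed types are precisely the cycle types that occur in S_3 (6T2). Each of the other remaining candidates has further cycle types, and by the Chebotarev density theorem the matching factorization patterns would occur for a proportion of primes equal to their share of the group: C_6 (6T1) additionally contains elements of type 6 (2 of its 6 elements, about 33% of primes); D_6 (6T3) additionally contains elements of type 6, 2+2+1+1 (5 of its 12 elements, about 42% of primes); C_3 x S_3 (6T5) additionally contains elements of type 6, 3+1+1+1 (10 of its 18 elements, about 56% of primes); A_4 x C_2 (6T6) additionally contains elements of type 6, 2+2+1+1, 2+1+1+1+1 (14 of its 24 elements, about 58% of primes); S_4 (6T8) additionally contains elements of type 4+1+1, 2+2+1+1 (9 of its 24 elements, about 38% of primes); S_3 x S_3 (6T9) additionally contains elements of type 6, 3+1+1+1, 2+2+1+1 (25 of its 36 elements, about 69% of primes); S_4 x C_2 (6T11) additionally contains elements of type 6, 4+2, 4+1+1, 2+2+1+1, 2+1+1+1+1 (32 of its 48 elements, about 67% of primes); (S_3 x S_3) : C_2 (6T13) additionally contains elements of type 6, 4+2, 3+2+1, 3+1+1+1, 2+2+1+1, 2+1+1+1+1 (61 of its 72 elements, about 85% of primes); PGL(2,5) (6T14) additionally contains elements of type 6, 5+1, 4+1+1, 2+2+1+1 (89 of its 120 elements, about 74% of primes); S_6 (6T16) additionally contains elements of type 6, 5+1, 4+2, 4+1+1, 3+2+1, 3+1+1+1, 2+2+1+1, 2+1+1+1+1 (664 of its 720 elements, about 92% of primes). None of the 23 primes tested shows any such pattern (for each of these groups the chance of that is below 10^-4), which rules them out. Hence G = S_3 (6T2), of order 6.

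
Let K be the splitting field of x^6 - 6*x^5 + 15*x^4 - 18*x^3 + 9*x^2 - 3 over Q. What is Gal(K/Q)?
S_3 x S_3, the direct product S_3 x S_3 in its degree-6 action

The polynomial f is an irreducible sextic over Q, so G = Gal(f/Q) is one of the 16 transitive subgroups 6T1, ..., 6T16 of S_6. The discriminant of f is 5038848, which is not a perfect square, so G is not contained in A_6. The transitive groups of degree 6 not contained in A_6 are: C_6 (6T1, order 6), S_3 (6T2, order 6), D_6 (6T3, order 12), C_3 x S_3 (6T5, order 18), A_4 x C_2 (6T6, order 24), S_4 (6T8, order 24), S_3 x S_3 (6T9, order 36), S_4 x C_2 (6T11, order 48), (S_3 x S_3) : C_2 (6T13, order 72), PGL(2,5) (6T14, order 120), S_6 (6T16, order 720). By Dedekind's theorem, for a prime p not dividing disc(f) the degrees of the irreducible factors of f mod p form the cycle type of an element of G. Factoring f modulo the 23 such primes p <= 97 (skipping 2, 3, which divide the discriminant), each new pattern first appears at: mod 5: f = (x^6 + 4x^5 + 2x^3 + 4x^2 + 2), pattern 6; mod 11: f = (x + 5)(x + 7)(x^2 + x + 7)(x^2 + 3x + 10), pattern 2+2+1+1; mod 13: f = (x + 6)(x + 7)(x + 10)(x^3 + 10x^2 + 3x + 9), pattern 3+1+1+1; mod 31: f = (x^2 + 15x + 11)(x^2 + 20x + 21)(x^2 + 21x + 2), pattern 2+2+2; mod 97: f = (x^3 + 94x^2 + 3x + 10)(x^3 + 94x^2 + 3x + 87), pattern 3+3. No other pattern occurs in this range, so the set of observed cycle types is {6, 2+2+1+1, 3+1+1+1, 2+2+2, 3+3}. The candidates containing elements of all these cycle types are S_3 x S_3 (6T9) of order 36, (S_3 x S_3) : C_2 (6T13) of order 72, S_6 (6T16) of order 720; the others are excluded. The observed types are precisely the cycle types that occur in S_3 x S_3 (6T9) (apart from the identity). Each of the other remaining candidates has further cycle types, and by the Chebotarev density theorem the matching factorization patterns would occur for a proportion of primes equal to their share of the group: (S_3 x S_3) : C_2 (6T13) additionally contains elements of type 4+2, 3+2+1, 2+1+1+1+1 (36 of its 72 elements, about 50% of primes); S_6 (6T16) additionally contains elements of type 5+1, 4+2, 4+1+1, 3+2+1, 2+1+1+1+1 (459 of its 720 elements, about 64% of primes). None of the 23 primes tested shows any such pattern (for each of these groups the chance of that is below 10^-4), which rules them out. Hence G = S_3 x S_3 (6T9), of order 36.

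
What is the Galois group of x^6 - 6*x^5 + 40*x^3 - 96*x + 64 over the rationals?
The polynomial f is an irreducible sextic over Q, so G = Gal(f/Q) is one of the 16 transitive subgroups 6T1, ..., 6T16 of S_6. The discriminant of f is -37572373905408, which is not a perfect square, so G is not contained in A_6. The transitive groups of degree 6 not contained in A_6 are: C_6 (6T1, order 6), S_3 (6T2, order 6), D_6 (6T3, order 12), C_3 x S_3 (6T5, order 18), A_4 x C_2 (6T6, order 24), S_4 (6T8, order 24), S_3 x S_3 (6T9, order 36), S_4 x C_2 (6T11, order 48), (S_3 x S_3) : C_2 (6T13, order 72), PGL(2,5) (6T14, order 120), S_6 (6T16, order 720). By Dedekind's theorem, for a prime p not dividing disc(f) the degrees of the irreducible factors of f mod p form the cycle type of an element of G. Factoring f modulo the 23 such primes p <= 97 (skipping 2, 3, which divide the discriminant), each new pattern first appears at: mod 5: f = (x^2 + 2x + 4)(x^2 + 3x + 3)(x^2 + 4x + 2), pattern 2+2+2; mod 7: f = (x^3 + 2x^2 + 5x + 1)(x^3 + 6x^2 + 4x + 1), pattern 3+3; mod 31: f = (x + 6)(x + 11)(x + 14)(x + 15)(x + 18)(x + 23), pattern 1+1+1+1+1+1. No other pattern occurs in this range, so the set of observed cycle types is {2+2+2, 3+3, 1+1+1+1+1+1}. The candidates containing elements of all these cycle types are C_6 (6T1) of order 6, S_3 (6T2) of order 6, D_6 (6T3) of order 12, C_3 x S_3 (6T5) of order 18, A_4 x C_2 (6T6) of order 24, S_4 (6T8) of order 24, S_3 x S_3 (6T9) of order 36, S_4 x C_2 (6T11) of order 48, (S_3 x S_3) : C_2 (6T13) of order 72, PGL(2,5) (6T14) of order 120, S_6 (6T16) of order 720; the others are excluded. The observed types are precisely the cycle types that occur in S_3 (6T2). Each of the other remaining candidates has further cycle types, and by the Chebotarev density theorem the matching factorization patterns would occur for a proportion of primes equal to their share of the group: C_6 (6T1) additionally contains elements of type 6 (2 of its 6 elements, about 33% of primes); D_6 (6T3) additionally contains elements of type 6, 2+2+1+1 (5 of its 12 elements, about 42% of primes); C_3 x S_3 (6T5) additionally contains elements of type 6, 3+1+1+1 (10 of its 18 elements, about 56% of primes); A_4 x C_2 (6T6) additionally contains elements of type 6, 2+2+1+1, 2+1+1+1+1 (14 of its 24 elements, about 58% of primes); S_4 (6T8) additionally contains elements of type 4+1+1, 2+2+1+1 (9 of its 24 elements, about 38% of primes); S_3 x S_3 (6T9) additionally contains elements of type 6, 3+1+1+1, 2+2+1+1 (25 of its 36 elements, about 69% of primes); S_4 x C_2 (6T11) additionally contains elements of type 6, 4+2, 4+1+1, 2+2+1+1, 2+1+1+1+1 (32 of its 48 elements, about 67% of primes); (S_3 x S_3) : C_2 (6T13) additionally contains elements of type 6, 4+2, 3+2+1, 3+1+1+1, 2+2+1+1, 2+1+1+1+1 (61 of its 72 elements, about 85% of primes); PGL(2,5) (6T14) additionally contains elements of type 6, 5+1, 4+1+1, 2+2+1+1 (89 of its 120 elements, about 74% of primes); S_6 (6T16) additionally contains elements of type 6, 5+1, 4+2, 4+1+1, 3+2+1, 3+1+1+1, 2+2+1+1, 2+1+1+1+1 (664 of its 720 elements, about 92% of primes). None of the 23 primes tested shows any such pattern (for each of these groups the chance of that is below 10^-4), which rules them out. Hence G = S_3 (6T2), of order 6.

S_3 (order 6)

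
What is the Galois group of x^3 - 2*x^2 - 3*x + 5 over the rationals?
The polynomial is an irreducible cubic over Q and its discriminant is 169 = 13^2, a perfect square. For an irreducible cubic, a square discriminant forces the Galois group to be A_3, the cyclic group of order 3.

3T1: C_3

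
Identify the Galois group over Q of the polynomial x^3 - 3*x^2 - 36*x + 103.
C_3 (order 3)

The polynomial is an irreducible cubic over Q and its discriminant is 123201 = 351^2, a perfect square. For an irreducible cubic, a square discriminant forces the Galois group to be A_3, the cyclic group of order 3.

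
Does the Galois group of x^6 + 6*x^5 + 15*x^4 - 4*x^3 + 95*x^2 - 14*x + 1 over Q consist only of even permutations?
No

The polynomial is irreducible of degree 6 over Q. Its discriminant is -688759253708800, which is not a perfect square. A Galois group lies in the alternating group exactly when the discriminant is a square in Q, so the Galois group (S_6) is not contained in A_6.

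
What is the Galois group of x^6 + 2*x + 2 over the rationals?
S_6

The polynomial f is an irreducible sextic over Q, so G = Gal(f/Q) is one of the 16 transitive subgroups 6T1, ..., 6T16 of S_6. The discriminant of f is -1292992, which is not a perfect square, so G is not contained in A_6. The transitive groups of degree 6 not contained in A_6 are: C_6 (6T1, order 6), S_3 (6T2, order 6), D_6 (6T3, order 12), C_3 x S_3 (6T5, order 18), A_4 x C_2 (6T6, order 24), S_4 (6T8, order 24), S_3 x S_3 (6T9, order 36), S_4 x C_2 (6T11, order 48), (S_3 x S_3) : C_2 (6T13, order 72), PGL(2,5) (6T14, order 120), S_6 (6T16, order 720). By Dedekind's theorem, for a prime p not dividing disc(f) the degrees of the irreducible factors of f mod p form the cycle type of an element of G. Factoring f modulo the 3 such primes p <= 7 (skipping 2, which divides the discriminant), each new pattern first appears at: mod 3: f = (x^6 + 2x + 2), pattern 6; mod 5: f = (x + 3)(x + 4)(x^4 + 3x^3 + 2x^2 + 1), pattern 4+1+1; mod 7: f = (x + 5)(x^2 + 4x + 5)(x^3 + 5x^2 + 4), pattern 3+2+1. No other pattern occurs in this range, so the set of observed cycle types is {6, 4+1+1, 3+2+1}. Among the candidates above, the only group containing elements of all these cycle types is S_6 (6T16); every other candidate lacks at least one of them. Hence G = S_6 (6T16), of order 720.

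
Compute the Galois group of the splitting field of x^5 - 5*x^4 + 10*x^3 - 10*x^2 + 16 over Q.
D_5, the dihedral group of order 10

The polynomial f is an irreducible quintic over Q, so G = Gal(f/Q) is a transitive subgroup of S_5: one of C_5 (5T1, order 5), D_5 (5T2, order 10), F_20 (5T3, order 20), A_5 (5T4, order 60) or S_5 (5T5, order 120). The discriminant of f is 64000000 = 8000^2, a perfect square, so G is contained in A_5. The transitive groups of degree 5 contained in A_5 are: C_5 (5T1, order 5), D_5 (5T2, order 10), A_5 (5T4, order 60). By Dedekind's theorem, for a prime p not dividing disc(f) the degrees of the irreducible factors of f mod p form the cycle type of an element of G. Factoring f modulo the 23 such primes p <= 97 (skipping 2, 5, which divide the discriminant), each new pattern first appears at: mod 3: f = (x + 2)(x^2 + 1)(x^2 + 2x + 2), pattern 2+2+1; mod 7: f = (x^5 + 2x^4 + 3x^3 + 4x^2 + 2), pattern 5. No other pattern occurs in this range, so the set of observed cycle types is {2+2+1, 5}. The candidates containing elements of all these cycle types are D_5 (5T2) of order 10, A_5 (5T4) of order 60; the others are excluded. The observed types are precisely the cycle types that occur in D_5 (5T2) (apart from the identity). Each of the other remaining candidates has further cycle types, and by the Chebotarev density theorem the matching factorization patterns would occur for a proportion of primes equal to their share of the group: A_5 (5T4) additionally contains elements of type 3+1+1 (20 of its 60 elements, about 33% of primes). None of the 23 primes tested shows any such pattern (for each of these groups the chance of that is below 10^-4), which rules them out. Hence G = D_5 (5T2), of order 10.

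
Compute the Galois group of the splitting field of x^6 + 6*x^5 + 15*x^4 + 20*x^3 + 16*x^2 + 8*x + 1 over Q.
The polynomial f is an irreducible sextic over Q, so G = Gal(f/Q) is one of the 16 transitive subgroups 6T1, ..., 6T16 of S_6. The discriminant of f is 61504 = 248^2, a perfect square, so G is contained in A_6. The transitive groups of degree 6 contained in A_6 are: A_4 (6T4, order 12), S_4 (6T7, order 24), (C_3 x C_3) : C_4 (6T10, order 36), PSL(2,5) (6T12, order 60), A_6 (6T15, order 360). By Dedekind's theorem, for a prime p not dividing disc(f) the degrees of the irreducible factors of f mod p form the cycle type of an element of G. Factoring f modulo the 79 such primes p <= 419 (skipping 2, 31, which divide the discriminant), each new pattern first appears at: mod 3: f = (x^2 + 2x + 2)(x^4 + x^3 + 2x^2 + 2x + 2), pattern 4+2; mod 5: f = (x^3 + 2x^2 + 4x + 4)(x^3 + 4x^2 + 3x + 4), pattern 3+3; mod 11: f = (x + 4)(x + 9)(x^2 + 6x + 1)(x^2 + 9x + 4), pattern 2+2+1+1; mod 67: f = (x + 3)(x + 4)(x + 12)(x + 57)(x + 65)(x + 66), pattern 1+1+1+1+1+1. No other pattern occurs in this range, so the set of observed cycle types is {4+2, 3+3, 2+2+1+1, 1+1+1+1+1+1}. The candidates containing elements of all these cycle types are S_4 (6T7) of order 24, (C_3 x C_3) : C_4 (6T10) of order 36, A_6 (6T15) of order 360; the others are excluded. The observed types are precisely the cycle types that occur in S_4 (6T7). Each of the other remaining candidates has further cycle types, and by the Chebotarev density theorem the matching factorization patterns would occur for a proportion of primes equal to their share of the group: (C_3 x C_3) : C_4 (6T10) additionally contains elements of type 3+1+1+1 (4 of its 36 elements, about 11% of primes); A_6 (6T15) additionally contains elements of type 5+1, 3+1+1+1 (184 of its 360 elements, about 51% of primes). None of the 79 primes tested shows any such pattern (for each of these groups the chance of that is below 10^-4), which rules them out. Hence G = S_4 (6T7), of order 24.

S_4 (order 24)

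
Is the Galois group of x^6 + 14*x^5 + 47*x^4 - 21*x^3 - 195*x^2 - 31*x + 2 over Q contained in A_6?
Yes

The polynomial is irreducible of degree 6 over Q. Its discriminant is 8413926734596681 = 91727459^2, a perfect square. A Galois group lies in the alternating group exactly when the discriminant is a square in Q, so the Galois group (PSL(2,5)) is contained in A_6.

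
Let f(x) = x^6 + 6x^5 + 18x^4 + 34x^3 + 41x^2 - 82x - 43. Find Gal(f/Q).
The polynomial f is an irreducible sextic over Q, so G = Gal(f/Q) is one of the 16 transitive subgroups 6T1, ..., 6T16 of S_6. The discriminant of f is 5068090137870400 = 71190520^2, a perfect square, so G is contained in A_6. The transitive groups of degree 6 contained in A_6 are: A_4 (6T4, order 12), S_4 (6T7, order 24), (C_3 x C_3) : C_4 (6T10, order 36), PSL(2,5) (6T12, order 60), A_6 (6T15, order 360). By Dedekind's theorem, for a prime p not dividing disc(f) the degrees of the irreducible factors of f mod p form the cycle type of an element of G. Factoring f modulo the 79 such primes p <= 433 (skipping 2, 5, 23, 223, 347, which divide the discriminant), each new pattern first appears at: mod 3: f = (x^3 + x^2 + 2)(x^3 + 2x^2 + x + 1), pattern 3+3; mod 7: f = (x^2 + 6x + 6)(x^4 + 5x^2 + 4x + 1), pattern 4+2; mod 19: f = (x + 13)(x + 15)(x^2 + 6x + 14)(x^2 + 10x + 4), pattern 2+2+1+1. No other pattern occurs in this range, so the set of observed cycle types is {3+3, 4+2, 2+2+1+1}. The candidates containing elements of all these cycle types are S_4 (6T7) of order 24, (C_3 x C_3) : C_4 (6T10) of order 36, A_6 (6T15) of order 360; the others are excluded. The observed types are precisely the cycle types that occur in S_4 (6T7) (apart from the identity). Each of the other remaining candidates has further cycle types, and by the Chebotarev density theorem the matching factorization patterns would occur for a proportion of primes equal to their share of the group: (C_3 x C_3) : C_4 (6T10) additionally contains elements of type 3+1+1+1 (4 of its 36 elements, about 11% of primes); A_6 (6T15) additionally contains elements of type 5+1, 3+1+1+1 (184 of its 360 elements, about 51% of primes). None of the 79 primes tested shows any such pattern (for each of these groups the chance of that is below 10^-4), which rules them out. Hence G = S_4 (6T7), of order 24.

S_4, S_4(6d), the S_4-action on 6 points inside A_6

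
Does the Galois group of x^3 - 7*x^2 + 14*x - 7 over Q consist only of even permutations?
Yes

The polynomial is irreducible of degree 3 over Q. Its discriminant is 49 = 7^2, a perfect square. A Galois group lies in the alternating group exactly when the discriminant is a square in Q, so the Galois group (C_3) is contained in A_3.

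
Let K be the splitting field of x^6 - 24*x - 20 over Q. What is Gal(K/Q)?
The polynomial f is an irreducible sextic over Q, so G = Gal(f/Q) is one of the 16 transitive subgroups 6T1, ..., 6T16 of S_6. The discriminant of f is 746496000000 = 864000^2, a perfect square, so G is contained in A_6. The transitive groups of degree 6 contained in A_6 are: A_4 (6T4, order 12), S_4 (6T7, order 24), (C_3 x C_3) : C_4 (6T10, order 36), PSL(2,5) (6T12, order 60), A_6 (6T15, order 360). By Dedekind's theorem, for a prime p not dividing disc(f) the degrees of the irreducible factors of f mod p form the cycle type of an element of G. Factoring f modulo the 6 such primes p <= 23 (skipping 2, 3, 5, which divide the discriminant), each new pattern first appears at: mod 7: f = (x + 4)(x^5 + 3x^4 + 2x^3 + 6x^2 + 4x + 2), pattern 5+1; mod 23: f = (x + 2)(x + 11)(x + 16)(x^3 + 17x^2 + 13x + 7), pattern 3+1+1+1. No other pattern occurs in this range, so the set of observed cycle types is {5+1, 3+1+1+1}. Among the candidates above, the only group containing elements of all these cycle types is A_6 (6T15) — each of A_4 (6T4), S_4 (6T7), (C_3 x C_3) : C_4 (6T10), PSL(2,5) (6T12) lacks at least one of them. Hence G = A_6 (6T15), of order 360.

6T15: A_6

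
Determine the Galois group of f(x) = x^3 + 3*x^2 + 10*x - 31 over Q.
The polynomial is an irreducible cubic over Q and its discriminant is -42439, which is not a perfect square. For an irreducible cubic, a non-square discriminant gives Galois group S_3.

3T2: S_3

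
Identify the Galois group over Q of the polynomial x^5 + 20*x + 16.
A_5

The polynomial f is an irreducible quintic over Q, so G = Gal(f/Q) is a transitive subgroup of S_5: one of C_5 (5T1, order 5), D_5 (5T2, order 10), F_20 (5T3, order 20), A_5 (5T4, order 60) or S_5 (5T5, order 120). The discriminant of f is 1024000000 = 32000^2, a perfect square, so G is contained in A_5. The transitive groups of degree 5 contained in A_5 are: C_5 (5T1, order 5), D_5 (5T2, order 10), A_5 (5T4, order 60). By Dedekind's theorem, for a prime p not dividing disc(f) the degrees of the irreducible factors of f mod p form the cycle type of an element of G. Factoring f modulo the 2 such primes p <= 7 (skipping 2, 5, which divide the discriminant), each new pattern first appears at: mod 3: f = (x^5 + 2x + 1), pattern 5; mod 7: f = (x + 2)(x + 3)(x^3 + 2x^2 + 5x + 5), pattern 3+1+1. No other pattern occurs in this range, so the set of observed cycle types is {5, 3+1+1}. Among the candidates above, the only group containing elements of all these cycle types is A_5 (5T4) — each of C_5 (5T1), D_5 (5T2) lacks at least one of them. Hence G = A_5 (5T4), of order 60.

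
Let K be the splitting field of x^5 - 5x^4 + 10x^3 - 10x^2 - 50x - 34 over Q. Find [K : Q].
60

The degree of the splitting field over Q equals the order of the Galois group, so first determine the group. The polynomial f is an irreducible quintic over Q, so G = Gal(f/Q) is a transitive subgroup of S_5: one of C_5 (5T1, order 5), D_5 (5T2, order 10), F_20 (5T3, order 20), A_5 (5T4, order 60) or S_5 (5T5, order 120). The discriminant of f is 58564000000 = 242000^2, a perfect square, so G is contained in A_5. The transitive groups of degree 5 contained in A_5 are: C_5 (5T1, order 5), D_5 (5T2, order 10), A_5 (5T4, order 60). By Dedekind's theorem, for a prime p not dividing disc(f) the degrees of the irreducible factors of f mod p form the cycle type of an element of G. Factoring f modulo the 3 such primes p <= 13 (skipping 2, 5, 11, which divide the discriminant), each new pattern first appears at: mod 3: f = (x^5 + x^4 + x^3 + 2x^2 + x + 2), pattern 5; mod 13: f = (x + 4)(x + 6)(x^3 + 11x^2 + 6x + 4), pattern 3+1+1. No other pattern occurs in this range, so the set of observed cycle types is {5, 3+1+1}. Among the candidates above, the only group containing elements of all these cycle types is A_5 (5T4) — each of C_5 (5T1), D_5 (5T2) lacks at least one of them. Hence G = A_5 (5T4), of order 60. The Galois group A_5 (5T4) has order 60, so the splitting field has degree 60 over Q.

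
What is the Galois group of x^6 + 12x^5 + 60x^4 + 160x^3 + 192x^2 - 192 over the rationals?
The polynomial f is an irreducible sextic over Q, so G = Gal(f/Q) is one of the 16 transitive subgroups 6T1, ..., 6T16 of S_6. The discriminant of f is 450868486864896 = 21233664^2, a perfect square, so G is contained in A_6. The transitive groups of degree 6 contained in A_6 are: A_4 (6T4, order 12), S_4 (6T7, order 24), (C_3 x C_3) : C_4 (6T10, order 36), PSL(2,5) (6T12, order 60), A_6 (6T15, order 360). By Dedekind's theorem, for a prime p not dividing disc(f) the degrees of the irreducible factors of f mod p form the cycle type of an element of G. Factoring f modulo the 33 such primes p <= 149 (skipping 2, 3, which divide the discriminant), each new pattern first appears at: mod 5: f = (x^3 + 3x^2 + 2x + 3)(x^3 + 4x^2 + x + 1), pattern 3+3; mod 17: f = (x + 6)(x + 15)(x^2 + 4x + 9)(x^2 + 4x + 15), pattern 2+2+1+1; mod 71: f = (x + 9)(x + 10)(x + 12)(x + 63)(x + 65)(x + 66), pattern 1+1+1+1+1+1. No other pattern occurs in this range, so the set of observed cycle types is {3+3, 2+2+1+1, 1+1+1+1+1+1}. The candidates containing elements of all these cycle types are A_4 (6T4) of order 12, S_4 (6T7) of order 24, (C_3 x C_3) : C_4 (6T10) of order 36, PSL(2,5) (6T12) of order 60, A_6 (6T15) of order 360; the others are excluded. The observed types are precisely the cycle types that occur in A_4 (6T4). Each of the other remaining candidates has further cycle types, and by the Chebotarev density theorem the matching factorization patterns would occur for a proportion of primes equal to their share of the group: S_4 (6T7) additionally contains elements of type 4+2 (6 of its 24 elements, about 25% of primes); (C_3 x C_3) : C_4 (6T10) additionally contains elements of type 4+2, 3+1+1+1 (22 of its 36 elements, about 61% of primes); PSL(2,5) (6T12) additionally contains elements of type 5+1 (24 of its 60 elements, about 40% of primes); A_6 (6T15) additionally contains elements of type 5+1, 4+2, 3+1+1+1 (274 of its 360 elements, about 76% of primes). None of the 33 primes tested shows any such pattern (for each of these groups the chance of that is below 10^-4), which rules them out. Hence G = A_4 (6T4), of order 12.

A_4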